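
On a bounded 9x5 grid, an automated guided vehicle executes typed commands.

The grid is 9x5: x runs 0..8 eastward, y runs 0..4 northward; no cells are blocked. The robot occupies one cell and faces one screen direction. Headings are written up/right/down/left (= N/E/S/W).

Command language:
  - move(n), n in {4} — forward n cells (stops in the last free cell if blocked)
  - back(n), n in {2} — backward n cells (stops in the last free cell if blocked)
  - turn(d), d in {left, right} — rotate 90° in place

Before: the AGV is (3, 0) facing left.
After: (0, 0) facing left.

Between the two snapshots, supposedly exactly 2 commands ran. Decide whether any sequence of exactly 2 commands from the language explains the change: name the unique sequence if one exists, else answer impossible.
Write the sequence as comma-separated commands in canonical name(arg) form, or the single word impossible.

key: still facing W at the end — nothing in the sequence rotates
initial: (3, 0) facing left
step 1 (move(4)): (0, 0) facing left
step 2 (move(4)): (0, 0) facing left
all 16 alternatives checked — unique.

move(4), move(4)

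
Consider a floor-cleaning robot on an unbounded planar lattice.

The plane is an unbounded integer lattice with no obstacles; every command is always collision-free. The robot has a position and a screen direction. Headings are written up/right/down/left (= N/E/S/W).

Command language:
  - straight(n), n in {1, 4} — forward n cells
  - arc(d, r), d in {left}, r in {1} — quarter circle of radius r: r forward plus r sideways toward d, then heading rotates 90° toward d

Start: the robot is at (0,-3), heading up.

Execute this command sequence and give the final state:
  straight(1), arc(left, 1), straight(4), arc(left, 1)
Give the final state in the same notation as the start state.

begin: at (0,-3), heading up
t=1 straight(1) ⇒ at (0,-2), heading up
t=2 arc(left, 1) ⇒ at (-1,-1), heading left
t=3 straight(4) ⇒ at (-5,-1), heading left
t=4 arc(left, 1) ⇒ at (-6,-2), heading down

at (-6,-2), heading down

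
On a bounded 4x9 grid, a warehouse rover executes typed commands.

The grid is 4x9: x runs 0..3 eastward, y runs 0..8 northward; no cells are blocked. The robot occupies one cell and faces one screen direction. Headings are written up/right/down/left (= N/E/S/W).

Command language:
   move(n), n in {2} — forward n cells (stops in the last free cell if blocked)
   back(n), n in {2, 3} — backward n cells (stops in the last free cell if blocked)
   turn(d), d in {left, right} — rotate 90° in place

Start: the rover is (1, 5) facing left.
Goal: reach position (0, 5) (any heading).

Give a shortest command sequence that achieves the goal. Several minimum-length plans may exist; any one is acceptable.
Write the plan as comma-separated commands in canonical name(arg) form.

move(2)

from: (1, 5) facing left
1. move(2) → (0, 5) facing left
minimal: 1 command(s), checked below 1.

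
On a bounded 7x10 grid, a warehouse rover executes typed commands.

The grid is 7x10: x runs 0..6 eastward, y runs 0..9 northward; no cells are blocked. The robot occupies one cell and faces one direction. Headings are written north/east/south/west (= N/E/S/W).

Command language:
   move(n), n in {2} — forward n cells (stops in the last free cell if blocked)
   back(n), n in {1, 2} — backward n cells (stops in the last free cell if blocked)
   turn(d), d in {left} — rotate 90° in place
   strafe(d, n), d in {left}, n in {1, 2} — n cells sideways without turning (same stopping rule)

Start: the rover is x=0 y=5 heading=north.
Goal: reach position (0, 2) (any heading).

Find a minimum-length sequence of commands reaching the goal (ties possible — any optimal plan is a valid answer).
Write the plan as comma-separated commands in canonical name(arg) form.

back(1), back(2)

begin: x=0 y=5 heading=north
t=1 back(1) ⇒ x=0 y=4 heading=north
t=2 back(2) ⇒ x=0 y=2 heading=north
shorter routes all fall short; 2 is best.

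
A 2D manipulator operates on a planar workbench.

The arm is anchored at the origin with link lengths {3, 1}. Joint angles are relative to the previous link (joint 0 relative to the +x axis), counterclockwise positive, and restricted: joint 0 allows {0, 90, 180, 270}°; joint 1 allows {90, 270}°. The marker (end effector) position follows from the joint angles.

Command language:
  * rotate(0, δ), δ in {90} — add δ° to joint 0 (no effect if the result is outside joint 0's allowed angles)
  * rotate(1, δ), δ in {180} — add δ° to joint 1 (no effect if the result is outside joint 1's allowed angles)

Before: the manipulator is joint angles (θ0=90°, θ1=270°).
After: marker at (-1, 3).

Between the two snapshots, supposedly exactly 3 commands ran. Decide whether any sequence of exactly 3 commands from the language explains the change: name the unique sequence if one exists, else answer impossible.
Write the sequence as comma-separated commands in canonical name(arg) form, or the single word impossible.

rotate(1, 180), rotate(1, 180), rotate(1, 180)

initial: joint angles (θ0=90°, θ1=270°)
[1] after rotate(1, 180): joint angles (θ0=90°, θ1=90°)
[2] after rotate(1, 180): joint angles (θ0=90°, θ1=270°)
[3] after rotate(1, 180): joint angles (θ0=90°, θ1=90°)
all 8 alternatives checked — unique.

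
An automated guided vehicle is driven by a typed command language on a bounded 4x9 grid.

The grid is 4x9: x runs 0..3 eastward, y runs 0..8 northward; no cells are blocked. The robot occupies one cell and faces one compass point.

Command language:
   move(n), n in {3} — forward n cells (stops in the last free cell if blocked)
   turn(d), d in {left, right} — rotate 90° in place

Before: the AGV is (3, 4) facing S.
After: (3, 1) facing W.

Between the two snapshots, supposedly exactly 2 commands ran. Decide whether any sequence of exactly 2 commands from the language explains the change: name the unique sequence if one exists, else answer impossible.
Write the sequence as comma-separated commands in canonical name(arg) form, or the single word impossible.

move(3), turn(right)

key: position moved to (3,1) AND the heading swung to W — translation plus rotation needed
initial: (3, 4) facing S
t=1 move(3) ⇒ (3, 1) facing S
t=2 turn(right) ⇒ (3, 1) facing W
no other 2-command option fits: unique.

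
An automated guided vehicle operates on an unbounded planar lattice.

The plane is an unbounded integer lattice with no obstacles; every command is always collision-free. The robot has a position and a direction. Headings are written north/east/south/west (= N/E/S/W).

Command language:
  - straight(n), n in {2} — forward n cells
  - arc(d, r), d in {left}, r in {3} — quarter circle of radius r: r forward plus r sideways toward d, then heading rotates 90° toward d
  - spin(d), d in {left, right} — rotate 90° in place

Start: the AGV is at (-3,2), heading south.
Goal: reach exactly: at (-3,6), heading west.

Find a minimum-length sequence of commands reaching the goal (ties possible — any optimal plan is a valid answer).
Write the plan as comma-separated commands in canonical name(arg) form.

straight(2), spin(left), arc(left, 3), arc(left, 3)

initial: at (-3,2), heading south
step 1 (straight(2)): at (-3,0), heading south
step 2 (spin(left)): at (-3,0), heading east
step 3 (arc(left, 3)): at (0,3), heading north
step 4 (arc(left, 3)): at (-3,6), heading west
nothing shorter than 4 reaches the goal.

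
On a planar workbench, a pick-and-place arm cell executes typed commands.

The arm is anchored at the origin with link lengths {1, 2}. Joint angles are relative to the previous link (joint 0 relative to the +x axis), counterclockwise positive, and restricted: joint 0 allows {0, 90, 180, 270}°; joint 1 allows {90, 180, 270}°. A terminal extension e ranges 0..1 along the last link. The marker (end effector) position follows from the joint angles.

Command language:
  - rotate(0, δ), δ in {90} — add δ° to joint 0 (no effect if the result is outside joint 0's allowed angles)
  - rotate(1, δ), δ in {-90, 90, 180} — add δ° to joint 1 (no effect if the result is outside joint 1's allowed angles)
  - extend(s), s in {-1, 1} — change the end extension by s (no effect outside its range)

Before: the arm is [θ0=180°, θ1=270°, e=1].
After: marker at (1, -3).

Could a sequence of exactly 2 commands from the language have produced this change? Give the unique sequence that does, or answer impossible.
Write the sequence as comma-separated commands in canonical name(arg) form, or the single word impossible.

t0: [θ0=180°, θ1=270°, e=1]
[1] after rotate(0, 90): [θ0=270°, θ1=270°, e=1]
[2] after rotate(0, 90): [θ0=0°, θ1=270°, e=1]
no rival 2-sequence matches.

rotate(0, 90), rotate(0, 90)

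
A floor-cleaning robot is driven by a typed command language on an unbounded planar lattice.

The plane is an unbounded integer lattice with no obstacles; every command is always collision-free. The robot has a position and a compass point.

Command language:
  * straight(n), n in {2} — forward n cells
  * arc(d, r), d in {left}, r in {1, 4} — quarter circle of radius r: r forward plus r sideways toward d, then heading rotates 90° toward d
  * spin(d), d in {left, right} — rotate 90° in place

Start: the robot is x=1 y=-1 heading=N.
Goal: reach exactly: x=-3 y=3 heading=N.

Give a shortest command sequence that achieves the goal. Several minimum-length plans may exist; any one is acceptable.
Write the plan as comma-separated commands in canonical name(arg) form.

initial: x=1 y=-1 heading=N
t=1 arc(left, 4) ⇒ x=-3 y=3 heading=W
t=2 spin(right) ⇒ x=-3 y=3 heading=N
no 1-step plan works, so 2 is optimal.

arc(left, 4), spin(right)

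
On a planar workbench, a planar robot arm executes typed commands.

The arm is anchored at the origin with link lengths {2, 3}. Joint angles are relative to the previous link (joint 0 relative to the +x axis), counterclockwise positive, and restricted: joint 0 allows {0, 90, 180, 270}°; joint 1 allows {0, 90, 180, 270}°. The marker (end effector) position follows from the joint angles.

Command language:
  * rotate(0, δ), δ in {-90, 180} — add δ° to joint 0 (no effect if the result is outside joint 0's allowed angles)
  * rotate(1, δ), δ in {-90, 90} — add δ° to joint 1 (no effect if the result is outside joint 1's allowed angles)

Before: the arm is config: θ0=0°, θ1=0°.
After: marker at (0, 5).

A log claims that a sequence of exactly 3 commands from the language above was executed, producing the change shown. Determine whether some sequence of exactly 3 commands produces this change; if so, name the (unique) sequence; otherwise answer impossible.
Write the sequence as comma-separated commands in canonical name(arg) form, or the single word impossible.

rotate(0, -90), rotate(0, -90), rotate(0, -90)

from: config: θ0=0°, θ1=0°
1. rotate(0, -90) → config: θ0=270°, θ1=0°
2. rotate(0, -90) → config: θ0=180°, θ1=0°
3. rotate(0, -90) → config: θ0=90°, θ1=0°
all 64 alternatives checked — unique.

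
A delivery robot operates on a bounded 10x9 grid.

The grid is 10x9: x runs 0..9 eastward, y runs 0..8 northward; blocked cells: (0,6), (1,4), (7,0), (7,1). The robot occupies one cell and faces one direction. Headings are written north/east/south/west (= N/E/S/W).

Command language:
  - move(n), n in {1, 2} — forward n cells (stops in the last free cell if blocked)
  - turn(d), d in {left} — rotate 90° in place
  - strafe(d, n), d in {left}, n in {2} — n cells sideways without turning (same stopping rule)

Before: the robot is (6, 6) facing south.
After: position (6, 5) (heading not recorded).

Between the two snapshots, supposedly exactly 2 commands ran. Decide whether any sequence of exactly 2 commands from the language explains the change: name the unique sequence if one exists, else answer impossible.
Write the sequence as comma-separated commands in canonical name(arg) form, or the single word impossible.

key: running turn(left) before move(1) would end elsewhere — order is forced
t0: (6, 6) facing south
step 1 (move(1)): (6, 5) facing south
step 2 (turn(left)): (6, 5) facing east
uniquely the one of 16 2-step routes that fits.

move(1), turn(left)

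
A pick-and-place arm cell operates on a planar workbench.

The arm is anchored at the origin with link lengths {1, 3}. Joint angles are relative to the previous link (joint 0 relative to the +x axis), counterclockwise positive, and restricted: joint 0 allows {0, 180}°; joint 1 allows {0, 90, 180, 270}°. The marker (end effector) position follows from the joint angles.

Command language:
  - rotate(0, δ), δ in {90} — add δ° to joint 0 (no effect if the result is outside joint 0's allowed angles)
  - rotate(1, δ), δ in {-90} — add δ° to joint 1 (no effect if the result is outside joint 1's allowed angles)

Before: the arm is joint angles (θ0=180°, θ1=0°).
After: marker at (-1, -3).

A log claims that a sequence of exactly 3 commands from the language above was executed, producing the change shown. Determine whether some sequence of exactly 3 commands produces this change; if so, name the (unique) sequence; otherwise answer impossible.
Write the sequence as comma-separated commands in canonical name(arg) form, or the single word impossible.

rotate(1, -90), rotate(1, -90), rotate(1, -90)

initial: joint angles (θ0=180°, θ1=0°)
[1] after rotate(1, -90): joint angles (θ0=180°, θ1=270°)
[2] after rotate(1, -90): joint angles (θ0=180°, θ1=180°)
[3] after rotate(1, -90): joint angles (θ0=180°, θ1=90°)
no rival 3-sequence matches.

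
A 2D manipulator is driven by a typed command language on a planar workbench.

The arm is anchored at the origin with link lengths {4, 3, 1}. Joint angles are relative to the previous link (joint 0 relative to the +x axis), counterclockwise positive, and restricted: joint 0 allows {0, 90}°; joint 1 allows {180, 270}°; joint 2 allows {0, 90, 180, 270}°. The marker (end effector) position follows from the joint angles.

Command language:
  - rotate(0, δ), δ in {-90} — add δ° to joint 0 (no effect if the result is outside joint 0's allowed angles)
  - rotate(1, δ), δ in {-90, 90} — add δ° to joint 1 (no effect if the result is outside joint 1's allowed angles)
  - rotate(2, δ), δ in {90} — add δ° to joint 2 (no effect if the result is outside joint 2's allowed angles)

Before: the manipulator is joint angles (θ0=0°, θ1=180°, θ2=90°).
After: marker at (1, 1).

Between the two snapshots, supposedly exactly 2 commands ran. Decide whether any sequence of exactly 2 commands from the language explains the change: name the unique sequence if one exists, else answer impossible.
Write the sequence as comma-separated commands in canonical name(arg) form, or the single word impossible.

rotate(2, 90), rotate(2, 90)

from: joint angles (θ0=0°, θ1=180°, θ2=90°)
[1] after rotate(2, 90): joint angles (θ0=0°, θ1=180°, θ2=180°)
[2] after rotate(2, 90): joint angles (θ0=0°, θ1=180°, θ2=270°)
no rival 2-sequence matches.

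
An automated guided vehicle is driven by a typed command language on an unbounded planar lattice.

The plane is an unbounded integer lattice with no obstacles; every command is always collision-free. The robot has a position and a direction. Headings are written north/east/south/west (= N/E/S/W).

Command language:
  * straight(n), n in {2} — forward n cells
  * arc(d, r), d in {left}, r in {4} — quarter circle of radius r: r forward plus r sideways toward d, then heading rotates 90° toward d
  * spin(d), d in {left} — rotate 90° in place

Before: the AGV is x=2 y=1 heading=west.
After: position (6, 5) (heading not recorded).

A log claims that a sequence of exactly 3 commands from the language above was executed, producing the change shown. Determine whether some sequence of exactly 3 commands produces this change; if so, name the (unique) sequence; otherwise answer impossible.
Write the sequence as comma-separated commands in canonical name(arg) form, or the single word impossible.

key: running arc(left, 4) before spin(left) would end elsewhere — order is forced
start: x=2 y=1 heading=west
[1] after spin(left): x=2 y=1 heading=south
[2] after spin(left): x=2 y=1 heading=east
[3] after arc(left, 4): x=6 y=5 heading=north
no other 3-command option fits: unique.

spin(left), spin(left), arc(left, 4)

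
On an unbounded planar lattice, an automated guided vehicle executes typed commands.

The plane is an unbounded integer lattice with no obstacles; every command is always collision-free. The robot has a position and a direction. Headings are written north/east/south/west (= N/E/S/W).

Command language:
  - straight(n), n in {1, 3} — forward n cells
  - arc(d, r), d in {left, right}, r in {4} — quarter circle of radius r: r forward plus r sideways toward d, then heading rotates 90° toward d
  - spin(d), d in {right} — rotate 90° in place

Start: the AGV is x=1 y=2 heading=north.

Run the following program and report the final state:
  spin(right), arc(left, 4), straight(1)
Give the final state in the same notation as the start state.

from: x=1 y=2 heading=north
t=1 spin(right) ⇒ x=1 y=2 heading=east
t=2 arc(left, 4) ⇒ x=5 y=6 heading=north
t=3 straight(1) ⇒ x=5 y=7 heading=north

x=5 y=7 heading=north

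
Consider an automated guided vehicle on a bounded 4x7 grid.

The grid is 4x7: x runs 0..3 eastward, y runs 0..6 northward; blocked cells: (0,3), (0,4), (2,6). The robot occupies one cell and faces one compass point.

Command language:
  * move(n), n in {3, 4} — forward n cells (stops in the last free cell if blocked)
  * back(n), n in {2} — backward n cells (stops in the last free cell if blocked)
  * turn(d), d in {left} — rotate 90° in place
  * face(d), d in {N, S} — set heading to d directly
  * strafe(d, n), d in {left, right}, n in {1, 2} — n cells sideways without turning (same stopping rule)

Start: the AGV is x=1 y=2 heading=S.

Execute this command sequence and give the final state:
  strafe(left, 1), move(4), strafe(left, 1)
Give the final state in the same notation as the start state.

x=3 y=0 heading=S

initial: x=1 y=2 heading=S
t=1 strafe(left, 1) ⇒ x=2 y=2 heading=S
t=2 move(4) ⇒ x=2 y=0 heading=S
t=3 strafe(left, 1) ⇒ x=3 y=0 heading=S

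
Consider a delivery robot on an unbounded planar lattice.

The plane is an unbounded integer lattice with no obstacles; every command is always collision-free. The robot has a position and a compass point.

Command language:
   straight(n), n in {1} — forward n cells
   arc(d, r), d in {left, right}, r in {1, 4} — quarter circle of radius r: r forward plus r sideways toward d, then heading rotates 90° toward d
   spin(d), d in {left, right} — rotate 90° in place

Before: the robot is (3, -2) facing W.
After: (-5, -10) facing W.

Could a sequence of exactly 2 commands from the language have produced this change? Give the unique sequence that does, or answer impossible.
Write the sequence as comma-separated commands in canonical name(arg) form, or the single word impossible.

key: running arc(right, 4) before arc(left, 4) would end elsewhere — order is forced
begin: (3, -2) facing W
step 1 (arc(left, 4)): (-1, -6) facing S
step 2 (arc(right, 4)): (-5, -10) facing W
no other 2-command option fits: unique.

arc(left, 4), arc(right, 4)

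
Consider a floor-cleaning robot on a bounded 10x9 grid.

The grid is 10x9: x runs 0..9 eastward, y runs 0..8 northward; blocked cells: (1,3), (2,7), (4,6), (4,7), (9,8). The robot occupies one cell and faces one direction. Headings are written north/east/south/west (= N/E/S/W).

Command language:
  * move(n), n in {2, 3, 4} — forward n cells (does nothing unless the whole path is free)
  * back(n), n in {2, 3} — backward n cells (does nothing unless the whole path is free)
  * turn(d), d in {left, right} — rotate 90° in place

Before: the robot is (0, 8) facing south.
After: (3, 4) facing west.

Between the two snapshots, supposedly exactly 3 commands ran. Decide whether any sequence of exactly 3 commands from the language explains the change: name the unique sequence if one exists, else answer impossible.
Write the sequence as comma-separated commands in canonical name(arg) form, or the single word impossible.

key: position moved to (3,4) AND the heading swung to W — translation plus rotation needed
from: (0, 8) facing south
t=1 move(4) ⇒ (0, 4) facing south
t=2 turn(right) ⇒ (0, 4) facing west
t=3 back(3) ⇒ (3, 4) facing west
no other 3-command option fits: unique.

move(4), turn(right), back(3)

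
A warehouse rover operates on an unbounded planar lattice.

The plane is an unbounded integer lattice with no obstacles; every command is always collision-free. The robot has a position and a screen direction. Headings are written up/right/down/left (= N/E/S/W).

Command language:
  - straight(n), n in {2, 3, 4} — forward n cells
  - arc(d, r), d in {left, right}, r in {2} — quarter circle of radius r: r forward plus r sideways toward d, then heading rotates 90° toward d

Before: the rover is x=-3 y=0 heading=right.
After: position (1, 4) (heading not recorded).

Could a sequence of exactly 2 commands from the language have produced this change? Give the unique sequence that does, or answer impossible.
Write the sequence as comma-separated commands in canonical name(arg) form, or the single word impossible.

arc(left, 2), arc(right, 2)

key: order matters: swapping arc(left, 2) and arc(right, 2) lands elsewhere
t0: x=-3 y=0 heading=right
[1] after arc(left, 2): x=-1 y=2 heading=up
[2] after arc(right, 2): x=1 y=4 heading=right
no rival 2-sequence matches.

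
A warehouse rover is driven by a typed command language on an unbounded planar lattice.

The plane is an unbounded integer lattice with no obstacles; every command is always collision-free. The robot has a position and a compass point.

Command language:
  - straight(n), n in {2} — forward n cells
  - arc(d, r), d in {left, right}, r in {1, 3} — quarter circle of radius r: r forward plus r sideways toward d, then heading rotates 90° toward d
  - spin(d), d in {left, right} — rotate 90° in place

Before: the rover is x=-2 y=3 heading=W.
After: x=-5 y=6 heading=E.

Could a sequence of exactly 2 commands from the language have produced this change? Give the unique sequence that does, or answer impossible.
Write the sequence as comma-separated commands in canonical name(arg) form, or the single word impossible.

key: order matters: swapping arc(right, 3) and spin(right) lands elsewhere
start: x=-2 y=3 heading=W
step 1 (arc(right, 3)): x=-5 y=6 heading=N
step 2 (spin(right)): x=-5 y=6 heading=E
no rival 2-sequence matches.

arc(right, 3), spin(right)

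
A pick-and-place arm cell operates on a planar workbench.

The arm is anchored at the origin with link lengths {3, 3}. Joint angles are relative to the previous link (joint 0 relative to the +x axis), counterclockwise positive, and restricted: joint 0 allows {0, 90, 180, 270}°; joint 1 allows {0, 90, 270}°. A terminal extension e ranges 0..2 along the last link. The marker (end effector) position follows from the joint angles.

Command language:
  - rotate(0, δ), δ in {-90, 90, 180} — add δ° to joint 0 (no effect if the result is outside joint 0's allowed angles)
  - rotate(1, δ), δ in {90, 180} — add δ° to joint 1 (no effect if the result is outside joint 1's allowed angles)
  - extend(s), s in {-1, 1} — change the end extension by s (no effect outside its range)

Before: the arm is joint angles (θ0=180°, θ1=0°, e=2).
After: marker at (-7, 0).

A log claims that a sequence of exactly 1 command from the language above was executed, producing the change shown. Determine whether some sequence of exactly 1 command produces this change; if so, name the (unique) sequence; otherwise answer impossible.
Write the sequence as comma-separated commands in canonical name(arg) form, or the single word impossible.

from: joint angles (θ0=180°, θ1=0°, e=2)
step 1 (extend(-1)): joint angles (θ0=180°, θ1=0°, e=1)
no other 1-command option fits: unique.

extend(-1)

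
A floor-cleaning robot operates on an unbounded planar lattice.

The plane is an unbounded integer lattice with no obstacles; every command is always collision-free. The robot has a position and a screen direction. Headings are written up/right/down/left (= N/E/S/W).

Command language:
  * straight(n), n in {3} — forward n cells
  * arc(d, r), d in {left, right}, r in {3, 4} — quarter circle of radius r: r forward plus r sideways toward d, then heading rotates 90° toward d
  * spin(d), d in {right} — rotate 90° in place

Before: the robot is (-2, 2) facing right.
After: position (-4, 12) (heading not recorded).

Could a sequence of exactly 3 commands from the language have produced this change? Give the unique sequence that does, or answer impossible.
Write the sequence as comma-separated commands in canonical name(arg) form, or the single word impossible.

key: running arc(right, 3) before arc(left, 4) would end elsewhere — order is forced
from: (-2, 2) facing right
step 1 (arc(left, 4)): (2, 6) facing up
step 2 (arc(left, 3)): (-1, 9) facing left
step 3 (arc(right, 3)): (-4, 12) facing up
uniquely the one of 216 3-step routes that fits.

arc(left, 4), arc(left, 3), arc(right, 3)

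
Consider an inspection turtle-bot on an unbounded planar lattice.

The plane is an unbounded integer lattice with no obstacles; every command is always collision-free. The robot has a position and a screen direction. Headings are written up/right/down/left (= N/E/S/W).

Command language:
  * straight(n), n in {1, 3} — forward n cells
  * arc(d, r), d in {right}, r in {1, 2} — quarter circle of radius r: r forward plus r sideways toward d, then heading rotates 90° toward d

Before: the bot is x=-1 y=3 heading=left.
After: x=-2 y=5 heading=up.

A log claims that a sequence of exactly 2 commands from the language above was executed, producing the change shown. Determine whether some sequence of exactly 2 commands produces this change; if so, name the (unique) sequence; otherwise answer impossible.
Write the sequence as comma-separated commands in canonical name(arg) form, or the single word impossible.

arc(right, 1), straight(1)

key: cell and facing (now N) both changed — the 2 commands mix motion and turning
begin: x=-1 y=3 heading=left
t=1 arc(right, 1) ⇒ x=-2 y=4 heading=up
t=2 straight(1) ⇒ x=-2 y=5 heading=up
no rival 2-sequence matches.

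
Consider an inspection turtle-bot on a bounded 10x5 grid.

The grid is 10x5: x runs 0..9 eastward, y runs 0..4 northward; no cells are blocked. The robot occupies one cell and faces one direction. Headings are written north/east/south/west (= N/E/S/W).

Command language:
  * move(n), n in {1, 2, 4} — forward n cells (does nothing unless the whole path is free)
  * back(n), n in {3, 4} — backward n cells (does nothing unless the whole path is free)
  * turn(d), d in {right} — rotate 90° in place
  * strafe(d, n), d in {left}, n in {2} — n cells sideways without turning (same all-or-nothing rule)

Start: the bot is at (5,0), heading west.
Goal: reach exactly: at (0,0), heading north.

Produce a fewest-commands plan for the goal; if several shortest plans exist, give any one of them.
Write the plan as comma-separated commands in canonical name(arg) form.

move(1), move(4), turn(right)

start: at (5,0), heading west
t=1 move(1) ⇒ at (4,0), heading west
t=2 move(4) ⇒ at (0,0), heading west
t=3 turn(right) ⇒ at (0,0), heading north
minimal: 3 command(s), checked below 3.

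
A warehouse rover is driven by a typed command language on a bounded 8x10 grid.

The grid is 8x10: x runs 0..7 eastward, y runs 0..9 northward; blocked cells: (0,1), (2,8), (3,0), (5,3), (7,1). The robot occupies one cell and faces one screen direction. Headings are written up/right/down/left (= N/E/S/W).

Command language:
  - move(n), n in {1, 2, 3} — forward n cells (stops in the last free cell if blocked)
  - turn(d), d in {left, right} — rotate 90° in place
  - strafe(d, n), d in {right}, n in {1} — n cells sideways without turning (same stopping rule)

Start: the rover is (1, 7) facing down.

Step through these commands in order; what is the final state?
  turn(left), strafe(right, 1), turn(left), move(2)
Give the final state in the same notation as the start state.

t0: (1, 7) facing down
1. turn(left) → (1, 7) facing right
2. strafe(right, 1) → (1, 6) facing right
3. turn(left) → (1, 6) facing up
4. move(2) → (1, 8) facing up

(1, 8) facing up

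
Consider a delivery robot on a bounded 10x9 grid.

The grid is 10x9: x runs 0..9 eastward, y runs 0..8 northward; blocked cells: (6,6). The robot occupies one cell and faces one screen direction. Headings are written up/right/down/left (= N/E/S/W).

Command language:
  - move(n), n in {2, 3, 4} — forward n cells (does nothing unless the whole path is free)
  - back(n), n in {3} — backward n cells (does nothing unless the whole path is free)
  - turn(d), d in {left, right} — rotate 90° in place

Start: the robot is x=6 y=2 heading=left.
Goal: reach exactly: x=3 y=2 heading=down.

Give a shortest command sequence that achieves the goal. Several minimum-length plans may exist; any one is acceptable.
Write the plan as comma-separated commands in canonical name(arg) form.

start: x=6 y=2 heading=left
step 1 (move(3)): x=3 y=2 heading=left
step 2 (turn(left)): x=3 y=2 heading=down
nothing shorter than 2 reaches the goal.

move(3), turn(left)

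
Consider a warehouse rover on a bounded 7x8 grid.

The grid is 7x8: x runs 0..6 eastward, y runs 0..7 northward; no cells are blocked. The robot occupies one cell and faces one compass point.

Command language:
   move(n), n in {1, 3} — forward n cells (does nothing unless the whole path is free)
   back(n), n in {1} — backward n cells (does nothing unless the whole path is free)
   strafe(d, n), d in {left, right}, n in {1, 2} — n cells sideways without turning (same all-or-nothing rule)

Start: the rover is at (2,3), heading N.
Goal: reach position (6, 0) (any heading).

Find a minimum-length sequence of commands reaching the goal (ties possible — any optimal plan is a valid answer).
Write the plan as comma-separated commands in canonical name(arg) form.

begin: at (2,3), heading N
1. back(1) → at (2,2), heading N
2. back(1) → at (2,1), heading N
3. back(1) → at (2,0), heading N
4. strafe(right, 2) → at (4,0), heading N
5. strafe(right, 2) → at (6,0), heading N
minimal: 5 command(s), checked below 5.

back(1), back(1), back(1), strafe(right, 2), strafe(right, 2)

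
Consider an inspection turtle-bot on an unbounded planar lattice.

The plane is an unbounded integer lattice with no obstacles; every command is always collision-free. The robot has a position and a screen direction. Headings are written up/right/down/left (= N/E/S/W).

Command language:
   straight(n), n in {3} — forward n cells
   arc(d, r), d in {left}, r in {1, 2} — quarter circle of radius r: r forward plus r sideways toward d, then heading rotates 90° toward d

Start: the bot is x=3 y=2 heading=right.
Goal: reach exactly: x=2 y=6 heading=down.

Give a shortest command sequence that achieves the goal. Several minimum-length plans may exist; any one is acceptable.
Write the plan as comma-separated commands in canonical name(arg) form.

t0: x=3 y=2 heading=right
step 1 (arc(left, 2)): x=5 y=4 heading=up
step 2 (straight(3)): x=5 y=7 heading=up
step 3 (arc(left, 1)): x=4 y=8 heading=left
step 4 (arc(left, 2)): x=2 y=6 heading=down
no 3-step plan works, so 4 is optimal.

arc(left, 2), straight(3), arc(left, 1), arc(left, 2)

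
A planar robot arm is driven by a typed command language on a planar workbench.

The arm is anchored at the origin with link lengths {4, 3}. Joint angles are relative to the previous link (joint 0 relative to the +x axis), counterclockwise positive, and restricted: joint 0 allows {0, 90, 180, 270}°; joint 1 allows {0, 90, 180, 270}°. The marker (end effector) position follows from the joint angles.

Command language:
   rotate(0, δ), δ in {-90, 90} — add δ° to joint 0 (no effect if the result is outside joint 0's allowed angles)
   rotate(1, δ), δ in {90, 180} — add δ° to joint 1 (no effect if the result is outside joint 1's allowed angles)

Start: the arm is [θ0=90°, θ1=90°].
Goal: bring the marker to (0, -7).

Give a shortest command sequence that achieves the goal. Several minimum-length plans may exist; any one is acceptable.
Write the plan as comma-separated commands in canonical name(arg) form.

from: [θ0=90°, θ1=90°]
step 1 (rotate(1, 90)): [θ0=90°, θ1=180°]
step 2 (rotate(0, 90)): [θ0=180°, θ1=180°]
step 3 (rotate(0, 90)): [θ0=270°, θ1=180°]
step 4 (rotate(1, 180)): [θ0=270°, θ1=0°]
nothing shorter than 4 reaches the goal.

rotate(1, 90), rotate(0, 90), rotate(0, 90), rotate(1, 180)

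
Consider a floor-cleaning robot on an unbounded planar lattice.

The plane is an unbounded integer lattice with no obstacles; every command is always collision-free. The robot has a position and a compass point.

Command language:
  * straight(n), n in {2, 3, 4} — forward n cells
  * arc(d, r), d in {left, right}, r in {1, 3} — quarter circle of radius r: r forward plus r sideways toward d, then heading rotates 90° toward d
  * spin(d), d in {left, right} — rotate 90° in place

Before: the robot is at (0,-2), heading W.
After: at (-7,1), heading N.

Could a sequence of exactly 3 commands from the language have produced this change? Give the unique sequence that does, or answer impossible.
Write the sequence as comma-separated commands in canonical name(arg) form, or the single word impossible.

key: cell and facing (now N) both changed — the 3 commands mix motion and turning
from: at (0,-2), heading W
1. straight(2) → at (-2,-2), heading W
2. straight(2) → at (-4,-2), heading W
3. arc(right, 3) → at (-7,1), heading N
no other 3-command option fits: unique.

straight(2), straight(2), arc(right, 3)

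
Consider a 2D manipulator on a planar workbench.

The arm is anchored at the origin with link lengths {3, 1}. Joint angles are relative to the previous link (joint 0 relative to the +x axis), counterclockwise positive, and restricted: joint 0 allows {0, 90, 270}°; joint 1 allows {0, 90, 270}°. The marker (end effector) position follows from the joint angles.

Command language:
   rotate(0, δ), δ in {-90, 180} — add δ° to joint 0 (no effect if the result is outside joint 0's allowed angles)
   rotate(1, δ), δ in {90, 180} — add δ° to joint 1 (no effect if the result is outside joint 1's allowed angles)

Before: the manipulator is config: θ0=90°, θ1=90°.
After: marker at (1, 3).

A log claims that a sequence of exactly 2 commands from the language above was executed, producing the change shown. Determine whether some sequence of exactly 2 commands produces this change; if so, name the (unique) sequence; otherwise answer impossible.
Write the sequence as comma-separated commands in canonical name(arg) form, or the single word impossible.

key: order matters: swapping rotate(1, 90) and rotate(1, 180) lands elsewhere
start: config: θ0=90°, θ1=90°
step 1 (rotate(1, 90)): config: θ0=90°, θ1=90°
step 2 (rotate(1, 180)): config: θ0=90°, θ1=270°
all 16 alternatives checked — unique.

rotate(1, 90), rotate(1, 180)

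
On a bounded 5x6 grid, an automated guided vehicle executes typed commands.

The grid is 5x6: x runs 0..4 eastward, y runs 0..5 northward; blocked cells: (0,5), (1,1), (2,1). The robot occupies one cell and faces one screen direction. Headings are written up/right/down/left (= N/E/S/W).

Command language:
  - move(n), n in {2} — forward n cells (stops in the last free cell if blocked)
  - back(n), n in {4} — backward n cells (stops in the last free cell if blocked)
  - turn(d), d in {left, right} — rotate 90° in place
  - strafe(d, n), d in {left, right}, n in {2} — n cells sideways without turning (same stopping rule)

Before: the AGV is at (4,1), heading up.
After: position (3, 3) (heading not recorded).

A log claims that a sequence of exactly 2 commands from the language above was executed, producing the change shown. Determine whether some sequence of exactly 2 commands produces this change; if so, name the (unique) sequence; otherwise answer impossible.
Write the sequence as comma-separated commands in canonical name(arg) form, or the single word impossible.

strafe(left, 2), move(2)

key: order matters: swapping strafe(left, 2) and move(2) lands elsewhere
from: at (4,1), heading up
step 1 (strafe(left, 2)): at (3,1), heading up
step 2 (move(2)): at (3,3), heading up
no rival 2-sequence matches.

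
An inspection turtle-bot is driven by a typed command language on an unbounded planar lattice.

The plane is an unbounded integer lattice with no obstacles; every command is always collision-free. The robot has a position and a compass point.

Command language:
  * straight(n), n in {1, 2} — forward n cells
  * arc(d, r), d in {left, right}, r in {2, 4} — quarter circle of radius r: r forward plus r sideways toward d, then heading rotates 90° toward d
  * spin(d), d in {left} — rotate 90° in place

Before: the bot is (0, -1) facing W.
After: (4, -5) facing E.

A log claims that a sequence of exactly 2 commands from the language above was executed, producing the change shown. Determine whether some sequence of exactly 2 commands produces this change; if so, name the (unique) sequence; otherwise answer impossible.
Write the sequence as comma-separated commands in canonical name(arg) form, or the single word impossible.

spin(left), arc(left, 4)

key: cell and facing (now E) both changed — the 2 commands mix motion and turning
start: (0, -1) facing W
1. spin(left) → (0, -1) facing S
2. arc(left, 4) → (4, -5) facing E
no other 2-command option fits: unique.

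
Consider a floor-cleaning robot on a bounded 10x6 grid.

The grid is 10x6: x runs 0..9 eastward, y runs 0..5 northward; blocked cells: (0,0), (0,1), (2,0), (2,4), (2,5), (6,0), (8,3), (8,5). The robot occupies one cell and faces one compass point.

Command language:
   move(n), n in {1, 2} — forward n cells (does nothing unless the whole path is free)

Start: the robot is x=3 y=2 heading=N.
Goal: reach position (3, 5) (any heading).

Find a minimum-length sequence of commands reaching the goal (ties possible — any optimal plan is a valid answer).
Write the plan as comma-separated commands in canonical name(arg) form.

move(1), move(2)

start: x=3 y=2 heading=N
step 1 (move(1)): x=3 y=3 heading=N
step 2 (move(2)): x=3 y=5 heading=N
no 1-step plan works, so 2 is optimal.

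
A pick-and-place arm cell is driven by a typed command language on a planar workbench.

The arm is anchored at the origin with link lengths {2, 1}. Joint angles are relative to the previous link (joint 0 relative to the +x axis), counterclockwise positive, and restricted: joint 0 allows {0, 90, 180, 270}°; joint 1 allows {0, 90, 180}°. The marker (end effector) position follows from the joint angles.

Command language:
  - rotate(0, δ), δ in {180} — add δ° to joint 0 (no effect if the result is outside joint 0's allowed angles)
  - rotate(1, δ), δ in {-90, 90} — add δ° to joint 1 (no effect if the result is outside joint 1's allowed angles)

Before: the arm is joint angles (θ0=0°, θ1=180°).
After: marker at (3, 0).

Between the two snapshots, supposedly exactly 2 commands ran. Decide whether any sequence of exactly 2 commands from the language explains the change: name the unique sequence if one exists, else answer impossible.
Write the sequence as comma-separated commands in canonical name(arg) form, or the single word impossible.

rotate(1, -90), rotate(1, -90)

from: joint angles (θ0=0°, θ1=180°)
t=1 rotate(1, -90) ⇒ joint angles (θ0=0°, θ1=90°)
t=2 rotate(1, -90) ⇒ joint angles (θ0=0°, θ1=0°)
no other 2-command option fits: unique.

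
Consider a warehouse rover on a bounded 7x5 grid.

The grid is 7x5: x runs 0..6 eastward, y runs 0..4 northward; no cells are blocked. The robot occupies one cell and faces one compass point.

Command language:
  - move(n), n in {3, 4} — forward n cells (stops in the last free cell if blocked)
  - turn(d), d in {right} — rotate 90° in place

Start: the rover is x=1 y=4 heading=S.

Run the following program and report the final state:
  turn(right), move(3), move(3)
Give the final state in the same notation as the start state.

from: x=1 y=4 heading=S
t=1 turn(right) ⇒ x=1 y=4 heading=W
t=2 move(3) ⇒ x=0 y=4 heading=W
t=3 move(3) ⇒ x=0 y=4 heading=W

x=0 y=4 heading=W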